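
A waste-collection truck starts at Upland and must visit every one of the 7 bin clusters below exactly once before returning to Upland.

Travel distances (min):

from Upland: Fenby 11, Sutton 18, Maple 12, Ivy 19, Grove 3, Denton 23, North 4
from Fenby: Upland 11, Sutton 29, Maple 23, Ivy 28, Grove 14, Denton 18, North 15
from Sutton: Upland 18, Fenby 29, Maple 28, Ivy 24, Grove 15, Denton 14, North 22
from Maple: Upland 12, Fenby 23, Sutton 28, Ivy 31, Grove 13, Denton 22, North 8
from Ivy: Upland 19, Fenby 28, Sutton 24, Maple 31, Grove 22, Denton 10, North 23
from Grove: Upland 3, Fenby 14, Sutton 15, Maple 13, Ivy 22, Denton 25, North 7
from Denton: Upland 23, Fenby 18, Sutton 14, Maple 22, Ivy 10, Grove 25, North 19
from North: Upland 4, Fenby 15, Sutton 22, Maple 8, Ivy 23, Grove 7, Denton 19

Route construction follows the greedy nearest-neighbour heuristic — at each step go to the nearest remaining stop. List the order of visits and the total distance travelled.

From Upland: distances to unvisited — Grove=3, North=4, Fenby=11, Maple=12, Sutton=18, Ivy=19, Denton=23. Nearest is Grove (3).
From Grove: distances to unvisited — North=7, Maple=13, Fenby=14, Sutton=15, Ivy=22, Denton=25. Nearest is North (7).
From North: distances to unvisited — Maple=8, Fenby=15, Denton=19, Sutton=22, Ivy=23. Nearest is Maple (8).
From Maple: distances to unvisited — Denton=22, Fenby=23, Sutton=28, Ivy=31. Nearest is Denton (22).
From Denton: distances to unvisited — Ivy=10, Sutton=14, Fenby=18. Nearest is Ivy (10).
From Ivy: distances to unvisited — Sutton=24, Fenby=28. Nearest is Sutton (24).
From Sutton: distances to unvisited — Fenby=29. Nearest is Fenby (29).
Return Fenby→Upland: 11.
Total = 3 + 7 + 8 + 22 + 10 + 24 + 29 + 11 = 114.

Total distance 114 min via the nearest-neighbour route Upland → Grove → North → Maple → Denton → Ivy → Sutton → Fenby → Upland.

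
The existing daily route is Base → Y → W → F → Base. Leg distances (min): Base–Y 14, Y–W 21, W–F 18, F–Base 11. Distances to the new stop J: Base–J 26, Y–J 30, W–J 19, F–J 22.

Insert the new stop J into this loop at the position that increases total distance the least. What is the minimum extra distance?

Adding 23 min by placing J on the W–F leg.

Insertion cost between consecutive stops i–j is d(i,J) + d(J,j) − d(i,j):
  between Base and Y: 26 + 30 − 14 = 42
  between Y and W: 30 + 19 − 21 = 28
  between W and F: 19 + 22 − 18 = 23
  between F and Base: 22 + 26 − 11 = 37
Cheapest insertion is between W and F, adding 23.
New total = 64 + 23 = 87.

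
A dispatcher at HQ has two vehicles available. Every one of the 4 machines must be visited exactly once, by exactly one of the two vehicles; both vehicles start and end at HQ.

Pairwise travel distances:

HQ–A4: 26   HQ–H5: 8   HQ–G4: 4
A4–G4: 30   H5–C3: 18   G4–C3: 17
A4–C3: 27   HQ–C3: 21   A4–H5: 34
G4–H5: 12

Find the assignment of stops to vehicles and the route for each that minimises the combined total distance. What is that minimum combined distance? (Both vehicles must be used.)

87 — the smallest possible combined total.

Check every non-empty split of the stops between the two vehicles; for each half take its own optimal tour:
  {A4} + {G4, H5, C3}: 52 + 47 = 99
  {G4} + {A4, H5, C3}: 8 + 79 = 87
  {A4, G4} + {H5, C3}: 60 + 47 = 107
  {H5} + {A4, G4, C3}: 16 + 74 = 90
  {A4, H5} + {G4, C3}: 68 + 42 = 110
  {G4, H5} + {A4, C3}: 24 + 74 = 98
  … (7 splits in total)
Best: vehicle 1 HQ → G4 → HQ = 8; vehicle 2 HQ → A4 → C3 → H5 → HQ = 79; combined 87.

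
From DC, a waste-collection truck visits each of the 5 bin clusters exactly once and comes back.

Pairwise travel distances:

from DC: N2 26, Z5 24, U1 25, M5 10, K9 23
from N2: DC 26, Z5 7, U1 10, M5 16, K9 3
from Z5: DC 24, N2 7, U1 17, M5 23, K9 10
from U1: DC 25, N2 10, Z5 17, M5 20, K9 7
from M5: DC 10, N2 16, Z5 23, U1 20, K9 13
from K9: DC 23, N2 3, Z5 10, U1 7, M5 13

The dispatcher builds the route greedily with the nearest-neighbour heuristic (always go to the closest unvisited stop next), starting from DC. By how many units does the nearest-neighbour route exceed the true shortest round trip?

From DC: M5=10, K9=23, Z5=24, U1=25, N2=26 → choose M5 (10).
From M5: K9=13, N2=16, U1=20, Z5=23 → choose K9 (13).
From K9: N2=3, U1=7, Z5=10 → choose N2 (3).
From N2: Z5=7, U1=10 → choose Z5 (7).
From Z5: U1=17 → choose U1 (17).
NN route DC → M5 → K9 → N2 → Z5 → U1 → DC costs 75.
Optimal: DC → Z5 → N2 → U1 → K9 → M5 → DC costs 71 (by enumerating all 60 distinct tours).
Excess = 75 − 71 = 4.

4 longer than the optimal tour.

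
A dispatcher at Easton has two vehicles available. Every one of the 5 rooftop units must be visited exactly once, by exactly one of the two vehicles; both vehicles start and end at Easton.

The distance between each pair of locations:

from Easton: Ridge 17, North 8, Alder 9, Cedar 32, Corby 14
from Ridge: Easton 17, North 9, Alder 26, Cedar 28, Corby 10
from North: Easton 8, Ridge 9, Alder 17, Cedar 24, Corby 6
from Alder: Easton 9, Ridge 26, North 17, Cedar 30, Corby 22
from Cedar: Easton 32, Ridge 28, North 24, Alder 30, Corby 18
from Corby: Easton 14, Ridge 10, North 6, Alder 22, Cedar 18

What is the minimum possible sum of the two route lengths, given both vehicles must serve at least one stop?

There are 2^4 − 1 = 15 ways to divide the 5 stops into two non-empty groups. For each, the best each vehicle can do is its own shortest tour through its group:
  {Ridge} + {North, Alder, Cedar, Corby}: 34 + 71 = 105
  {North} + {Ridge, Alder, Cedar, Corby}: 16 + 84 = 100
  {Ridge, North} + {Alder, Cedar, Corby}: 34 + 71 = 105
  {Alder} + {Ridge, North, Cedar, Corby}: 18 + 77 = 95
  {Ridge, Alder} + {North, Cedar, Corby}: 52 + 64 = 116
  {North, Alder} + {Ridge, Cedar, Corby}: 34 + 77 = 111
  … (15 splits in total)
Best: vehicle 1 Easton → Alder → Easton = 18; vehicle 2 Easton → Ridge → Cedar → Corby → North → Easton = 77; combined 95.

95 — the smallest possible combined total.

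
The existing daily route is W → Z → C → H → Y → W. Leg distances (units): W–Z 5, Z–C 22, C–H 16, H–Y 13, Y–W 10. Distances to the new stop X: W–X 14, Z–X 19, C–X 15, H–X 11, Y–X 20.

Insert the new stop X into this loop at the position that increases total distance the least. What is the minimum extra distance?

Insertion cost between consecutive stops i–j is d(i,X) + d(X,j) − d(i,j):
  between W and Z: 14 + 19 − 5 = 28
  between Z and C: 19 + 15 − 22 = 12
  between C and H: 15 + 11 − 16 = 10
  between H and Y: 11 + 20 − 13 = 18
  between Y and W: 20 + 14 − 10 = 24
Cheapest insertion is between C and H, adding 10.
New total = 66 + 10 = 76.

Adding 10 by placing X on the C–H leg.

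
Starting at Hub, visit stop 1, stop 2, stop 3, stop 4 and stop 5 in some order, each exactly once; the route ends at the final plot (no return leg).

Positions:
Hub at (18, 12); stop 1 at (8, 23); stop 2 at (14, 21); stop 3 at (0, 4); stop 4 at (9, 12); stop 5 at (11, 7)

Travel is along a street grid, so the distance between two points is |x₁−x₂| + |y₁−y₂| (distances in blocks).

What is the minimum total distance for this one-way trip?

There are 5! = 120 possible orderings.
Hub → stop 1 → stop 2 → stop 3 → stop 4 → stop 5: 21+8+31+17+7 = 84
Hub → stop 1 → stop 2 → stop 3 → stop 5 → stop 4: 21+8+31+14+7 = 81
Hub → stop 1 → stop 2 → stop 4 → stop 3 → stop 5: 21+8+14+17+14 = 74
Hub → stop 1 → stop 2 → stop 4 → stop 5 → stop 3: 21+8+14+7+14 = 64
Hub → stop 1 → stop 2 → stop 5 → stop 3 → stop 4: 21+8+17+14+17 = 77
Hub → stop 1 → stop 2 → stop 5 → stop 4 → stop 3: 21+8+17+7+17 = 70
Hub → stop 1 → stop 3 → stop 2 → stop 4 → stop 5: 21+27+31+14+7 = 100
Hub → stop 1 → stop 3 → stop 2 → stop 5 → stop 4: 21+27+31+17+7 = 103
Hub → stop 1 → stop 3 → stop 4 → stop 2 → stop 5: 21+27+17+14+17 = 96
Hub → stop 1 → stop 3 → stop 4 → stop 5 → stop 2: 21+27+17+7+17 = 89
Hub → stop 1 → stop 3 → stop 5 → stop 2 → stop 4: 21+27+14+17+14 = 93
Hub → stop 1 → stop 3 → stop 5 → stop 4 → stop 2: 21+27+14+7+14 = 83
Hub → stop 1 → stop 4 → stop 2 → stop 3 → stop 5: 21+12+14+31+14 = 92
Hub → stop 1 → stop 4 → stop 2 → stop 5 → stop 3: 21+12+14+17+14 = 78
… (106 more)
Hub → stop 2 → stop 1 → stop 4 → stop 5 → stop 3: 13+8+12+7+14 = 54  ← best
The minimum is 54.
One shortest path: Hub → stop 2 → stop 1 → stop 4 → stop 5 → stop 3.

Shortest open route: 54 blocks.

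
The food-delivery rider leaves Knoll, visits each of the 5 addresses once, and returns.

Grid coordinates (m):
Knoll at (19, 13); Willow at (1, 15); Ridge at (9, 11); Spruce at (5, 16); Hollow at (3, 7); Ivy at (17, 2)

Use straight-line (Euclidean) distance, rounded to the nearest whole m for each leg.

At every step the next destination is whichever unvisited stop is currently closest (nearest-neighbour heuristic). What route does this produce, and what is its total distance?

From Knoll: distances to unvisited — Ridge=10, Ivy=11, Spruce=14, Hollow=17, Willow=18. Nearest is Ridge (10).
From Ridge: distances to unvisited — Spruce=6, Hollow=7, Willow=9, Ivy=12. Nearest is Spruce (6).
From Spruce: distances to unvisited — Willow=4, Hollow=9, Ivy=18. Nearest is Willow (4).
From Willow: distances to unvisited — Hollow=8, Ivy=21. Nearest is Hollow (8).
From Hollow: distances to unvisited — Ivy=15. Nearest is Ivy (15).
Return Ivy→Knoll: 11.
Total = 10 + 6 + 4 + 8 + 15 + 11 = 54.

Total distance 54 m via the nearest-neighbour route Knoll → Ridge → Spruce → Willow → Hollow → Ivy → Knoll.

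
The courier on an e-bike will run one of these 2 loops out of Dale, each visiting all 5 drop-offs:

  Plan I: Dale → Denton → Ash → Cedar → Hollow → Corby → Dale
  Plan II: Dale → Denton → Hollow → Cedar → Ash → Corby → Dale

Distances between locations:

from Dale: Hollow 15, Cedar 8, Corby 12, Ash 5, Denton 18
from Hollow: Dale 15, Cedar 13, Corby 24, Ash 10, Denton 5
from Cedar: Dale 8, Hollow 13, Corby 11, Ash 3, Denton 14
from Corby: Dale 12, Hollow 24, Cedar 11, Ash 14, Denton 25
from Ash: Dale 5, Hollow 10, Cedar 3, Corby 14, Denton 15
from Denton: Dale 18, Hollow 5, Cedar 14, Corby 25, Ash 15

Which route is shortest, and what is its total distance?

Plan I: 18 + 15 + 3 + 13 + 24 + 12 = 85
Plan II: 18 + 5 + 13 + 3 + 14 + 12 = 65

Shortest is Plan II, total 65.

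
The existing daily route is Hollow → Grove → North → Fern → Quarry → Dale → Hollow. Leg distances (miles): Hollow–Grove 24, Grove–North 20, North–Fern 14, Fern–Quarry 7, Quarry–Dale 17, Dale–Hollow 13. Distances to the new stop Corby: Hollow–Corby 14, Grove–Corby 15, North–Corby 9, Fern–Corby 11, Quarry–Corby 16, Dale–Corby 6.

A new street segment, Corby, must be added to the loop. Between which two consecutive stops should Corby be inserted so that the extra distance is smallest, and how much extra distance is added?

Adding 4 miles by placing Corby on the Grove–North leg.

Insertion cost between consecutive stops i–j is d(i,Corby) + d(Corby,j) − d(i,j):
  between Hollow and Grove: 14 + 15 − 24 = 5
  between Grove and North: 15 + 9 − 20 = 4
  between North and Fern: 9 + 11 − 14 = 6
  between Fern and Quarry: 11 + 16 − 7 = 20
  between Quarry and Dale: 16 + 6 − 17 = 5
  between Dale and Hollow: 6 + 14 − 13 = 7
Cheapest insertion is between Grove and North, adding 4.
New total = 95 + 4 = 99.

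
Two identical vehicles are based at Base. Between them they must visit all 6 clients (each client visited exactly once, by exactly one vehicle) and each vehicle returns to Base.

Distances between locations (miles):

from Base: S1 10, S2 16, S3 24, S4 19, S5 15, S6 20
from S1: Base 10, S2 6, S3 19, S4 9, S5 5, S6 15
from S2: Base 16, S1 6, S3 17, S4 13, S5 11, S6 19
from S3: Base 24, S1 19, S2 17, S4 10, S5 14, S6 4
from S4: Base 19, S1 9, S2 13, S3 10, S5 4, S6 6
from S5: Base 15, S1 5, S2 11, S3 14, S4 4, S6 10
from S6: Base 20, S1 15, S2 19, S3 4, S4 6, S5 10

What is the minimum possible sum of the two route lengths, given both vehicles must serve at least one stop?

Check every non-empty split of the stops between the two vehicles; for each half take its own optimal tour:
  {S1} + {S2, S3, S4, S5, S6}: 20 + 62 = 82
  {S2} + {S1, S3, S4, S5, S6}: 32 + 53 = 85
  {S1, S2} + {S3, S4, S5, S6}: 32 + 53 = 85
  {S3} + {S1, S2, S4, S5, S6}: 48 + 57 = 105
  {S1, S3} + {S2, S4, S5, S6}: 53 + 57 = 110
  {S2, S3} + {S1, S4, S5, S6}: 57 + 45 = 102
  … (31 splits in total)
Best: vehicle 1 Base → S1 → Base = 20; vehicle 2 Base → S2 → S3 → S6 → S4 → S5 → Base = 62; combined 82.

Minimum combined distance: 82 miles.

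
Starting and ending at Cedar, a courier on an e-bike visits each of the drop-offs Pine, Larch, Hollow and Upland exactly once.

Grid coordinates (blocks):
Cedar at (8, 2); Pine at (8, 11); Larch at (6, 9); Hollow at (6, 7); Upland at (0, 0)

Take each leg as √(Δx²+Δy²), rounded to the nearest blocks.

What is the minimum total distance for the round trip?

Cedar-Pine-Larch-Hollow-Upland-Cedar: 9+3+2+9+8 = 31
Cedar-Pine-Larch-Upland-Hollow-Cedar: 9+3+11+9+5 = 37
Cedar-Pine-Hollow-Larch-Upland-Cedar: 9+4+2+11+8 = 34
Cedar-Pine-Hollow-Upland-Larch-Cedar: 9+4+9+11+7 = 40
Cedar-Pine-Upland-Larch-Hollow-Cedar: 9+14+11+2+5 = 41
Cedar-Pine-Upland-Hollow-Larch-Cedar: 9+14+9+2+7 = 41
Cedar-Larch-Pine-Hollow-Upland-Cedar: 7+3+4+9+8 = 31
Cedar-Larch-Pine-Upland-Hollow-Cedar: 7+3+14+9+5 = 38
Cedar-Larch-Hollow-Pine-Upland-Cedar: 7+2+4+14+8 = 35
Cedar-Larch-Upland-Pine-Hollow-Cedar: 7+11+14+4+5 = 41
Cedar-Hollow-Pine-Larch-Upland-Cedar: 5+4+3+11+8 = 31
Cedar-Hollow-Larch-Pine-Upland-Cedar: 5+2+3+14+8 = 32
The minimum is 31.
One optimal route: Cedar → Pine → Larch → Hollow → Upland → Cedar (or its reverse).

31 blocks — the shortest possible round trip.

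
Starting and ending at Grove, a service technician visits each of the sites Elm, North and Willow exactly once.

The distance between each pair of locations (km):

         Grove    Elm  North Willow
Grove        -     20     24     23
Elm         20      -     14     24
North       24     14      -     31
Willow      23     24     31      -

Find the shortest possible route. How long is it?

Minimum total distance: 85 km.

There are 3 distinct closed tours to check (reversals are equivalent).
Grove → Elm → North → Willow → Grove: 20+14+31+23 = 88
Grove → Elm → Willow → North → Grove: 20+24+31+24 = 99
Grove → North → Elm → Willow → Grove: 24+14+24+23 = 85
The minimum is 85.
One optimal route: Grove → North → Elm → Willow → Grove (or its reverse).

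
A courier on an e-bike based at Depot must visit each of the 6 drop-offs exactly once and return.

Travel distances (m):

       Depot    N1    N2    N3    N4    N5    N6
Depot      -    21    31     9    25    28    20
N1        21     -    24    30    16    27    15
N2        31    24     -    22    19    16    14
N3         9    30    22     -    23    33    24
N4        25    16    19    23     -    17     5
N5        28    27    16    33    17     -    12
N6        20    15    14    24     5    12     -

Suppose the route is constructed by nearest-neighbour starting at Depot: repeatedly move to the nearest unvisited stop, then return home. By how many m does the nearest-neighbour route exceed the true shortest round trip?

Depot: N3=9, N6=20, N1=21, N4=25, N5=28, N2=31 ⇒ N3
N3: N2=22, N4=23, N6=24, N1=30, N5=33 ⇒ N2
N2: N6=14, N5=16, N4=19, N1=24 ⇒ N6
N6: N4=5, N5=12, N1=15 ⇒ N4
N4: N1=16, N5=17 ⇒ N1
N1: N5=27 ⇒ N5
NN route Depot → N3 → N2 → N6 → N4 → N1 → N5 → Depot costs 121.
Optimal: Depot → N1 → N4 → N6 → N5 → N2 → N3 → Depot costs 101 (by enumerating all 360 distinct tours).
Excess = 121 − 101 = 20.

The nearest-neighbour route is 20 m longer than optimal.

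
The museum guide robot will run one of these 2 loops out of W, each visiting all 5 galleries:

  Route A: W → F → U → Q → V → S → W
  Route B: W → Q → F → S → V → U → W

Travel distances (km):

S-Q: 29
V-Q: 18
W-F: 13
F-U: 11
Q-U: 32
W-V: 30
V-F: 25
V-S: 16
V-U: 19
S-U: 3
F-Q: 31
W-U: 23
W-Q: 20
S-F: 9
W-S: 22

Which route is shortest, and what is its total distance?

Route A: 13 + 11 + 32 + 18 + 16 + 22 = 112
Route B: 20 + 31 + 9 + 16 + 19 + 23 = 118

Shortest is Route A, total 112 km.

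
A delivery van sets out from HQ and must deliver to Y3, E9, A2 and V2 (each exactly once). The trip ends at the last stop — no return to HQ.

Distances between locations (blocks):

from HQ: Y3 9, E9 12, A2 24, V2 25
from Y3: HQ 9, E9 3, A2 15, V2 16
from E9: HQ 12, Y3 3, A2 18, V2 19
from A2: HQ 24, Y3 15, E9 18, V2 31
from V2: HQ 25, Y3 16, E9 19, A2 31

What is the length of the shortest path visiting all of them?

61 blocks — the minimum one-way total.

There are 4! = 24 possible orderings.
HQ - Y3 - E9 - A2 - V2: 9+3+18+31 = 61
HQ - Y3 - E9 - V2 - A2: 9+3+19+31 = 62
HQ - Y3 - A2 - E9 - V2: 9+15+18+19 = 61
HQ - Y3 - A2 - V2 - E9: 9+15+31+19 = 74
HQ - Y3 - V2 - E9 - A2: 9+16+19+18 = 62
HQ - Y3 - V2 - A2 - E9: 9+16+31+18 = 74
HQ - E9 - Y3 - A2 - V2: 12+3+15+31 = 61
HQ - E9 - Y3 - V2 - A2: 12+3+16+31 = 62
HQ - E9 - A2 - Y3 - V2: 12+18+15+16 = 61
HQ - E9 - A2 - V2 - Y3: 12+18+31+16 = 77
HQ - E9 - V2 - Y3 - A2: 12+19+16+15 = 62
HQ - E9 - V2 - A2 - Y3: 12+19+31+15 = 77
HQ - A2 - Y3 - E9 - V2: 24+15+3+19 = 61
HQ - A2 - Y3 - V2 - E9: 24+15+16+19 = 74
… (10 more)
The minimum is 61.
One shortest path: HQ → Y3 → E9 → A2 → V2.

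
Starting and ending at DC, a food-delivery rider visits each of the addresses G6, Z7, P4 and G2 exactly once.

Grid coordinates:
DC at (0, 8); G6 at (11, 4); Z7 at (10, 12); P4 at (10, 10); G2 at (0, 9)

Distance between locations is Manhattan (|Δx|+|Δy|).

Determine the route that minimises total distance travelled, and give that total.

With 4 stops there are 4!/2 = 12 distinct round trips (a route and its reverse cost the same).
DC-G6-Z7-P4-G2-DC: 15+9+2+11+1 = 38
DC-G6-Z7-G2-P4-DC: 15+9+13+11+12 = 60
DC-G6-P4-Z7-G2-DC: 15+7+2+13+1 = 38
DC-G6-P4-G2-Z7-DC: 15+7+11+13+14 = 60
DC-G6-G2-Z7-P4-DC: 15+16+13+2+12 = 58
DC-G6-G2-P4-Z7-DC: 15+16+11+2+14 = 58
DC-Z7-G6-P4-G2-DC: 14+9+7+11+1 = 42
DC-Z7-G6-G2-P4-DC: 14+9+16+11+12 = 62
DC-Z7-P4-G6-G2-DC: 14+2+7+16+1 = 40
DC-Z7-G2-G6-P4-DC: 14+13+16+7+12 = 62
DC-P4-G6-Z7-G2-DC: 12+7+9+13+1 = 42
DC-P4-Z7-G6-G2-DC: 12+2+9+16+1 = 40
The minimum is 38.
One optimal route: DC → G6 → Z7 → P4 → G2 → DC (or its reverse).

Minimum total distance: 38.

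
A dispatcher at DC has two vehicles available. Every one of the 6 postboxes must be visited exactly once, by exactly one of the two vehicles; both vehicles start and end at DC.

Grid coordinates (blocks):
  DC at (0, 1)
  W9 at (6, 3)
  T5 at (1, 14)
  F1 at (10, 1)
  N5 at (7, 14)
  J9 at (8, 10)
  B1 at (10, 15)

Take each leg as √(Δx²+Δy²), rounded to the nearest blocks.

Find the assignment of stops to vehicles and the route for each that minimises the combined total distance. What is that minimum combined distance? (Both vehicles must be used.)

Minimum combined distance: 58 blocks.

Try each way of splitting the stops between the two vehicles (each non-empty) and, for each split, find the best tour for each vehicle:
  {W9} + {T5, F1, N5, J9, B1}: 12 + 46 = 58
  {T5} + {W9, F1, N5, J9, B1}: 26 + 42 = 68
  {W9, T5} + {F1, N5, J9, B1}: 31 + 42 = 73
  {F1} + {W9, T5, N5, J9, B1}: 20 + 40 = 60
  {W9, F1} + {T5, N5, J9, B1}: 20 + 39 = 59
  {T5, F1} + {W9, N5, J9, B1}: 39 + 36 = 75
  … (31 splits in total)
Best: vehicle 1 DC → W9 → DC = 12; vehicle 2 DC → T5 → N5 → B1 → J9 → F1 → DC = 46; combined 58.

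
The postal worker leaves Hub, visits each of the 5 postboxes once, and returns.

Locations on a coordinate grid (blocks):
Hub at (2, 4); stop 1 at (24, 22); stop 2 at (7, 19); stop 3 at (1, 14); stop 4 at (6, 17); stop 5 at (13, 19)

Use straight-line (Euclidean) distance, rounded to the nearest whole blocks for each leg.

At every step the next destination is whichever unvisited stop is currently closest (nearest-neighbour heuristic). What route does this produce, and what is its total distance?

63 blocks along Hub → stop 3 → stop 4 → stop 2 → stop 5 → stop 1 → Hub.

From Hub: distances to unvisited — stop 3=10, stop 4=14, stop 2=16, stop 5=19, stop 1=28. Nearest is stop 3 (10).
From stop 3: distances to unvisited — stop 4=6, stop 2=8, stop 5=13, stop 1=24. Nearest is stop 4 (6).
From stop 4: distances to unvisited — stop 2=2, stop 5=7, stop 1=19. Nearest is stop 2 (2).
From stop 2: distances to unvisited — stop 5=6, stop 1=17. Nearest is stop 5 (6).
From stop 5: distances to unvisited — stop 1=11. Nearest is stop 1 (11).
Return stop 1→Hub: 28.
Total = 10 + 6 + 2 + 6 + 11 + 28 = 63.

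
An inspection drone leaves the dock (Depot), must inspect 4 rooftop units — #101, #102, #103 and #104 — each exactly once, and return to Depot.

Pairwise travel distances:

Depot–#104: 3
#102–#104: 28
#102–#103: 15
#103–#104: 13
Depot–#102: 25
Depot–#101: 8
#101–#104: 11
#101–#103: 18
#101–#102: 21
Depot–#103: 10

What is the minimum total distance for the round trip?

There are 12 distinct closed tours to check (reversals are equivalent).
Depot-#101-#102-#103-#104-Depot: 8+21+15+13+3 = 60
Depot-#101-#102-#104-#103-Depot: 8+21+28+13+10 = 80
Depot-#101-#103-#102-#104-Depot: 8+18+15+28+3 = 72
Depot-#101-#103-#104-#102-Depot: 8+18+13+28+25 = 92
Depot-#101-#104-#102-#103-Depot: 8+11+28+15+10 = 72
Depot-#101-#104-#103-#102-Depot: 8+11+13+15+25 = 72
Depot-#102-#101-#103-#104-Depot: 25+21+18+13+3 = 80
Depot-#102-#101-#104-#103-Depot: 25+21+11+13+10 = 80
Depot-#102-#103-#101-#104-Depot: 25+15+18+11+3 = 72
Depot-#102-#104-#101-#103-Depot: 25+28+11+18+10 = 92
Depot-#103-#101-#102-#104-Depot: 10+18+21+28+3 = 80
Depot-#103-#102-#101-#104-Depot: 10+15+21+11+3 = 60
The minimum is 60.
One optimal route: Depot → #101 → #102 → #103 → #104 → Depot (or its reverse).

Minimum total distance: 60.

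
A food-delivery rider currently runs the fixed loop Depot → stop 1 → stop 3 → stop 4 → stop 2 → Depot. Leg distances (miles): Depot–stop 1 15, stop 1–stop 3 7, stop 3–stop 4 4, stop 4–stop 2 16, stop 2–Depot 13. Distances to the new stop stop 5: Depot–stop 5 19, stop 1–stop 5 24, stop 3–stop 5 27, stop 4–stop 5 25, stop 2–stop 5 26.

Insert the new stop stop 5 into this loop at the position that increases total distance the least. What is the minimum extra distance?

Insertion cost between consecutive stops i–j is d(i,stop 5) + d(stop 5,j) − d(i,j):
  between Depot and stop 1: 19 + 24 − 15 = 28
  between stop 1 and stop 3: 24 + 27 − 7 = 44
  between stop 3 and stop 4: 27 + 25 − 4 = 48
  between stop 4 and stop 2: 25 + 26 − 16 = 35
  between stop 2 and Depot: 26 + 19 − 13 = 32
Cheapest insertion is between Depot and stop 1, adding 28.
New total = 55 + 28 = 83.

Minimum extra distance: 28 miles, inserting stop 5 between Depot and stop 1.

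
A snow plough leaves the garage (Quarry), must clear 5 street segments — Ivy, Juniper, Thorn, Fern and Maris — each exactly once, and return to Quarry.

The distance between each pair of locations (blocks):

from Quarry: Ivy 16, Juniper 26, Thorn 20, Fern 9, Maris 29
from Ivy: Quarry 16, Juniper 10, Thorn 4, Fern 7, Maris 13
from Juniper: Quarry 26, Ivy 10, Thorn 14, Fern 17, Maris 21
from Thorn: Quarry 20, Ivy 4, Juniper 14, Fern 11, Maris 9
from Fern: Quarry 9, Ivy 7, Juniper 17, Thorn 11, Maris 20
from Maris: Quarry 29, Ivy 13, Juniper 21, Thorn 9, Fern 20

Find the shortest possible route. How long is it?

With 5 stops there are 5!/2 = 60 distinct round trips (a route and its reverse cost the same).
Quarry → Ivy → Juniper → Thorn → Fern → Maris → Quarry: 16+10+14+11+20+29 = 100
Quarry → Ivy → Juniper → Thorn → Maris → Fern → Quarry: 16+10+14+9+20+9 = 78
Quarry → Ivy → Juniper → Fern → Thorn → Maris → Quarry: 16+10+17+11+9+29 = 92
Quarry → Ivy → Juniper → Fern → Maris → Thorn → Quarry: 16+10+17+20+9+20 = 92
Quarry → Ivy → Juniper → Maris → Thorn → Fern → Quarry: 16+10+21+9+11+9 = 76
Quarry → Ivy → Juniper → Maris → Fern → Thorn → Quarry: 16+10+21+20+11+20 = 98
Quarry → Ivy → Thorn → Juniper → Fern → Maris → Quarry: 16+4+14+17+20+29 = 100
Quarry → Ivy → Thorn → Juniper → Maris → Fern → Quarry: 16+4+14+21+20+9 = 84
Quarry → Ivy → Thorn → Fern → Juniper → Maris → Quarry: 16+4+11+17+21+29 = 98
Quarry → Ivy → Thorn → Fern → Maris → Juniper → Quarry: 16+4+11+20+21+26 = 98
Quarry → Ivy → Thorn → Maris → Juniper → Fern → Quarry: 16+4+9+21+17+9 = 76
Quarry → Ivy → Thorn → Maris → Fern → Juniper → Quarry: 16+4+9+20+17+26 = 92
Quarry → Ivy → Fern → Juniper → Thorn → Maris → Quarry: 16+7+17+14+9+29 = 92
Quarry → Ivy → Fern → Juniper → Maris → Thorn → Quarry: 16+7+17+21+9+20 = 90
… (46 more)
The minimum is 76.
One optimal route: Quarry → Ivy → Juniper → Maris → Thorn → Fern → Quarry (or its reverse).

Minimum total distance: 76 blocks.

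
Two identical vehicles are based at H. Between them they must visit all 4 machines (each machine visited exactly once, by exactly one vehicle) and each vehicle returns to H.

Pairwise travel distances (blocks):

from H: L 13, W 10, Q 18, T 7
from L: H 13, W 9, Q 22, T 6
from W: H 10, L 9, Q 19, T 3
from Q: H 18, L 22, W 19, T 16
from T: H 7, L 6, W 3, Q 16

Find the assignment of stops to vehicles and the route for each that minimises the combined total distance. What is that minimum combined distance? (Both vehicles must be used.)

There are 2^3 − 1 = 7 ways to divide the 4 stops into two non-empty groups. For each, the best each vehicle can do is its own shortest tour through its group:
  {L} + {W, Q, T}: 26 + 47 = 73
  {W} + {L, Q, T}: 20 + 53 = 73
  {L, W} + {Q, T}: 32 + 41 = 73
  {Q} + {L, W, T}: 36 + 32 = 68
  {L, Q} + {W, T}: 53 + 20 = 73
  {W, Q} + {L, T}: 47 + 26 = 73
  … (7 splits in total)
Best: vehicle 1 H → Q → H = 36; vehicle 2 H → L → W → T → H = 32; combined 68.

68 blocks — the smallest possible combined total.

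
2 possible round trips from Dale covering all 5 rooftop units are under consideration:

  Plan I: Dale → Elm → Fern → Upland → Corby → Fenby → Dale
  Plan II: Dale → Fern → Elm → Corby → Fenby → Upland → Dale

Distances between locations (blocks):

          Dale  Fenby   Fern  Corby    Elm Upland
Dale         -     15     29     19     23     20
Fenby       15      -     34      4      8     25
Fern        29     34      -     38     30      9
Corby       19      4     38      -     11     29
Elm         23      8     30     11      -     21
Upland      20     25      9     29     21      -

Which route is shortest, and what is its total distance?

Shortest is Plan I, total 110 blocks.

Plan I: 23 + 30 + 9 + 29 + 4 + 15 = 110
Plan II: 29 + 30 + 11 + 4 + 25 + 20 = 119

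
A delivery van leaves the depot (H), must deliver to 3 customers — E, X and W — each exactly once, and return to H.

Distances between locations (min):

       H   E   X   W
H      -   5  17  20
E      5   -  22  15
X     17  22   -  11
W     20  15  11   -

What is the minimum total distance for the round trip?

Minimum total distance: 48 min.

There are 3 distinct closed tours to check (reversals are equivalent).
H → E → X → W → H: 5+22+11+20 = 58
H → E → W → X → H: 5+15+11+17 = 48
H → X → E → W → H: 17+22+15+20 = 74
The minimum is 48.
One optimal route: H → E → W → X → H (or its reverse).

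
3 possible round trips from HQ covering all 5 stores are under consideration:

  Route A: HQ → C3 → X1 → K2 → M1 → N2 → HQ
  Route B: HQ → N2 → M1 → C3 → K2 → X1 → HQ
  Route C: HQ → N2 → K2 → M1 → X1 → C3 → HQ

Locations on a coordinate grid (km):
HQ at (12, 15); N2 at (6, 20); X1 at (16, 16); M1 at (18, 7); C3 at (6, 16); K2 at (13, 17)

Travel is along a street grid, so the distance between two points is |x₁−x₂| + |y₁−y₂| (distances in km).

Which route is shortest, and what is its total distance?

Shortest is Route C, total 64 km.

Route A: 7 + 10 + 4 + 15 + 25 + 11 = 72
Route B: 11 + 25 + 21 + 8 + 4 + 5 = 74
Route C: 11 + 10 + 15 + 11 + 10 + 7 = 64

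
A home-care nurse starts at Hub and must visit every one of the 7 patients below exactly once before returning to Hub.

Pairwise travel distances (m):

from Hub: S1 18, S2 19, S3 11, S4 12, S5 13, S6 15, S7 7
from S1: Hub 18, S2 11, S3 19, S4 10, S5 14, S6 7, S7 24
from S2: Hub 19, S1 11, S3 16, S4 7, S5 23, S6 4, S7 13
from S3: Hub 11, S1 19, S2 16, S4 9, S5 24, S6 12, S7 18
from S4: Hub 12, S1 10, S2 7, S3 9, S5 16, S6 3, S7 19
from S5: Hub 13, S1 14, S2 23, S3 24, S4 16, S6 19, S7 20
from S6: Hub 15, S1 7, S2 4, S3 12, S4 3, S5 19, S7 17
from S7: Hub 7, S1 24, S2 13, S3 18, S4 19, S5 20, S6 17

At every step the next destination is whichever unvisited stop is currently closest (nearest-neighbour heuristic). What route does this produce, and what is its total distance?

At Hub the remaining stops are S7 7, S3 11, S4 12, S5 13, S6 15, S1 18, S2 19; go to S7.
At S7 the remaining stops are S2 13, S6 17, S3 18, S4 19, S5 20, S1 24; go to S2.
At S2 the remaining stops are S6 4, S4 7, S1 11, S3 16, S5 23; go to S6.
At S6 the remaining stops are S4 3, S1 7, S3 12, S5 19; go to S4.
At S4 the remaining stops are S3 9, S1 10, S5 16; go to S3.
At S3 the remaining stops are S1 19, S5 24; go to S1.
At S1 the remaining stops are S5 14; go to S5.
Return S5→Hub: 13.
Total = 7 + 13 + 4 + 3 + 9 + 19 + 14 + 13 = 82.

Nearest-neighbour total = 82 m; route Hub → S7 → S2 → S6 → S4 → S3 → S1 → S5 → Hub.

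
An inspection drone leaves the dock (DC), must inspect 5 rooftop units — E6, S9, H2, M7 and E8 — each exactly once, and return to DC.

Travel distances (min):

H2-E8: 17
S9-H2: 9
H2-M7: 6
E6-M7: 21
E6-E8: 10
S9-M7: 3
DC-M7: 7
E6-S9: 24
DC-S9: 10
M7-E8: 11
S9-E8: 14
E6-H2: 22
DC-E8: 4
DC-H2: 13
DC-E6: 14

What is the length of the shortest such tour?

Minimum total distance: 55 min.

There are 60 distinct closed tours to check (reversals are equivalent).
DC → E6 → S9 → H2 → M7 → E8 → DC: 14+24+9+6+11+4 = 68
DC → E6 → S9 → H2 → E8 → M7 → DC: 14+24+9+17+11+7 = 82
DC → E6 → S9 → M7 → H2 → E8 → DC: 14+24+3+6+17+4 = 68
DC → E6 → S9 → M7 → E8 → H2 → DC: 14+24+3+11+17+13 = 82
DC → E6 → S9 → E8 → H2 → M7 → DC: 14+24+14+17+6+7 = 82
DC → E6 → S9 → E8 → M7 → H2 → DC: 14+24+14+11+6+13 = 82
DC → E6 → H2 → S9 → M7 → E8 → DC: 14+22+9+3+11+4 = 63
DC → E6 → H2 → S9 → E8 → M7 → DC: 14+22+9+14+11+7 = 77
DC → E6 → H2 → M7 → S9 → E8 → DC: 14+22+6+3+14+4 = 63
DC → E6 → H2 → M7 → E8 → S9 → DC: 14+22+6+11+14+10 = 77
DC → E6 → H2 → E8 → S9 → M7 → DC: 14+22+17+14+3+7 = 77
DC → E6 → H2 → E8 → M7 → S9 → DC: 14+22+17+11+3+10 = 77
DC → E6 → M7 → S9 → H2 → E8 → DC: 14+21+3+9+17+4 = 68
DC → E6 → M7 → S9 → E8 → H2 → DC: 14+21+3+14+17+13 = 82
… (46 more)
DC → S9 → M7 → H2 → E6 → E8 → DC: 10+3+6+22+10+4 = 55  ← best
The minimum is 55.
One optimal route: DC → S9 → M7 → H2 → E6 → E8 → DC (or its reverse).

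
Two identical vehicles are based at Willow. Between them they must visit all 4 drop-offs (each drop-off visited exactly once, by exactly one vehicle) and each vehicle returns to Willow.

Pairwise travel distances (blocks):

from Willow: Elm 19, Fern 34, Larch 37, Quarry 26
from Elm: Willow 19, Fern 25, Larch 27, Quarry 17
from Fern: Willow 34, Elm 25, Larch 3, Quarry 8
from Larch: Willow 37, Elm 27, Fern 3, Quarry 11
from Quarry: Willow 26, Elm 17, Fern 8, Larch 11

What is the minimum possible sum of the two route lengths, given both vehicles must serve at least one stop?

There are 2^3 − 1 = 7 ways to divide the 4 stops into two non-empty groups. For each, the best each vehicle can do is its own shortest tour through its group:
  {Elm} + {Fern, Larch, Quarry}: 38 + 74 = 112
  {Fern} + {Elm, Larch, Quarry}: 68 + 83 = 151
  {Elm, Fern} + {Larch, Quarry}: 78 + 74 = 152
  {Larch} + {Elm, Fern, Quarry}: 74 + 78 = 152
  {Elm, Larch} + {Fern, Quarry}: 83 + 68 = 151
  {Fern, Larch} + {Elm, Quarry}: 74 + 62 = 136
  … (7 splits in total)
Best: vehicle 1 Willow → Elm → Willow = 38; vehicle 2 Willow → Fern → Larch → Quarry → Willow = 74; combined 112.

112 blocks — the smallest possible combined total.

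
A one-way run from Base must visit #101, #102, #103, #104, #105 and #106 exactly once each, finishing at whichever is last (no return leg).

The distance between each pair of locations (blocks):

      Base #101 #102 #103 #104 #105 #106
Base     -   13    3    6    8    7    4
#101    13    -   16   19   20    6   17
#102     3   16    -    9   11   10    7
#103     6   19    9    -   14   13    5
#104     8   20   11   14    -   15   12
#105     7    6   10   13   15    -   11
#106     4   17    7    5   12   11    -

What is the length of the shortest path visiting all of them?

50 blocks — the minimum one-way total.

There are 6! = 720 possible orderings.
Base → #101 → #102 → #103 → #104 → #105 → #106: 13+16+9+14+15+11 = 78
Base → #101 → #102 → #103 → #104 → #106 → #105: 13+16+9+14+12+11 = 75
Base → #101 → #102 → #103 → #105 → #104 → #106: 13+16+9+13+15+12 = 78
Base → #101 → #102 → #103 → #105 → #106 → #104: 13+16+9+13+11+12 = 74
Base → #101 → #102 → #103 → #106 → #104 → #105: 13+16+9+5+12+15 = 70
Base → #101 → #102 → #103 → #106 → #105 → #104: 13+16+9+5+11+15 = 69
Base → #101 → #102 → #104 → #103 → #105 → #106: 13+16+11+14+13+11 = 78
Base → #101 → #102 → #104 → #103 → #106 → #105: 13+16+11+14+5+11 = 70
… (712 more)
Base → #102 → #103 → #106 → #104 → #105 → #101: 3+9+5+12+15+6 = 50  ← best
The minimum is 50.
One shortest path: Base → #102 → #103 → #106 → #104 → #105 → #101.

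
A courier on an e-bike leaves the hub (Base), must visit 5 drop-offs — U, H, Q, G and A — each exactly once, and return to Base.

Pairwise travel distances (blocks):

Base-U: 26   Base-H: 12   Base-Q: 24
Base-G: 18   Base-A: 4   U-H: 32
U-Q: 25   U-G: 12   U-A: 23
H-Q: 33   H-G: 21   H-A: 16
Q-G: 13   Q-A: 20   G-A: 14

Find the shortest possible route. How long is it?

Base → U → H → Q → G → A → Base: 26+32+33+13+14+4 = 122
Base → U → H → Q → A → G → Base: 26+32+33+20+14+18 = 143
Base → U → H → G → Q → A → Base: 26+32+21+13+20+4 = 116
Base → U → H → G → A → Q → Base: 26+32+21+14+20+24 = 137
Base → U → H → A → Q → G → Base: 26+32+16+20+13+18 = 125
Base → U → H → A → G → Q → Base: 26+32+16+14+13+24 = 125
Base → U → Q → H → G → A → Base: 26+25+33+21+14+4 = 123
Base → U → Q → H → A → G → Base: 26+25+33+16+14+18 = 132
Base → U → Q → G → H → A → Base: 26+25+13+21+16+4 = 105
Base → U → Q → G → A → H → Base: 26+25+13+14+16+12 = 106
Base → U → Q → A → H → G → Base: 26+25+20+16+21+18 = 126
Base → U → Q → A → G → H → Base: 26+25+20+14+21+12 = 118
Base → U → G → H → Q → A → Base: 26+12+21+33+20+4 = 116
Base → U → G → H → A → Q → Base: 26+12+21+16+20+24 = 119
… (46 more)
Base → H → U → G → Q → A → Base: 12+32+12+13+20+4 = 93  ← best
The minimum is 93.
One optimal route: Base → H → U → G → Q → A → Base (or its reverse).

Shortest round trip = 93 blocks.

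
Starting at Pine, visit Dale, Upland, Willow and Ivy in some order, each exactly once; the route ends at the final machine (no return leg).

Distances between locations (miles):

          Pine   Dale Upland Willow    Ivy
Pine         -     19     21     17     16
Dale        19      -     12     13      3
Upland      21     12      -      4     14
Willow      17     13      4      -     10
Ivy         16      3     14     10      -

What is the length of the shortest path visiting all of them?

35 miles — the minimum one-way total.

There are 4! = 24 possible orderings.
Pine - Dale - Upland - Willow - Ivy: 19+12+4+10 = 45
Pine - Dale - Upland - Ivy - Willow: 19+12+14+10 = 55
Pine - Dale - Willow - Upland - Ivy: 19+13+4+14 = 50
Pine - Dale - Willow - Ivy - Upland: 19+13+10+14 = 56
Pine - Dale - Ivy - Upland - Willow: 19+3+14+4 = 40
Pine - Dale - Ivy - Willow - Upland: 19+3+10+4 = 36
Pine - Upland - Dale - Willow - Ivy: 21+12+13+10 = 56
Pine - Upland - Dale - Ivy - Willow: 21+12+3+10 = 46
Pine - Upland - Willow - Dale - Ivy: 21+4+13+3 = 41
Pine - Upland - Willow - Ivy - Dale: 21+4+10+3 = 38
Pine - Upland - Ivy - Dale - Willow: 21+14+3+13 = 51
Pine - Upland - Ivy - Willow - Dale: 21+14+10+13 = 58
Pine - Willow - Dale - Upland - Ivy: 17+13+12+14 = 56
Pine - Willow - Dale - Ivy - Upland: 17+13+3+14 = 47
… (10 more)
Pine - Ivy - Dale - Upland - Willow: 16+3+12+4 = 35  ← best
The minimum is 35.
One shortest path: Pine → Ivy → Dale → Upland → Willow.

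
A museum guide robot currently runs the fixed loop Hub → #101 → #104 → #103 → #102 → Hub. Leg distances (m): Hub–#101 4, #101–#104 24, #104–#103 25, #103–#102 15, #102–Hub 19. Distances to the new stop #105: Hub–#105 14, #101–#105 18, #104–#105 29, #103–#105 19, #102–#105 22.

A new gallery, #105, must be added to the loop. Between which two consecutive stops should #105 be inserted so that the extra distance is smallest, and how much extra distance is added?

Insertion cost between consecutive stops i–j is d(i,#105) + d(#105,j) − d(i,j):
  between Hub and #101: 14 + 18 − 4 = 28
  between #101 and #104: 18 + 29 − 24 = 23
  between #104 and #103: 29 + 19 − 25 = 23
  between #103 and #102: 19 + 22 − 15 = 26
  between #102 and Hub: 22 + 14 − 19 = 17
Cheapest insertion is between #102 and Hub, adding 17.
New total = 87 + 17 = 104.

Adding 17 m by placing #105 on the #102–Hub leg.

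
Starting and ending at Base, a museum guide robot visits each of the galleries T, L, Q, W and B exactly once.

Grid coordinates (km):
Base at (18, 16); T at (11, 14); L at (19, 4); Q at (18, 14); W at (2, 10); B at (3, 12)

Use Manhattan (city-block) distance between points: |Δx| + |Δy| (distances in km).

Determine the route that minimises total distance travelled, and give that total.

58 km — the shortest possible round trip.

There are 60 distinct closed tours to check (reversals are equivalent).
Base→T→L→Q→W→B→Base: 9+18+11+20+3+19 = 80
Base→T→L→Q→B→W→Base: 9+18+11+17+3+22 = 80
Base→T→L→W→Q→B→Base: 9+18+23+20+17+19 = 106
Base→T→L→W→B→Q→Base: 9+18+23+3+17+2 = 72
Base→T→L→B→Q→W→Base: 9+18+24+17+20+22 = 110
Base→T→L→B→W→Q→Base: 9+18+24+3+20+2 = 76
Base→T→Q→L→W→B→Base: 9+7+11+23+3+19 = 72
Base→T→Q→L→B→W→Base: 9+7+11+24+3+22 = 76
Base→T→Q→W→L→B→Base: 9+7+20+23+24+19 = 102
Base→T→Q→W→B→L→Base: 9+7+20+3+24+13 = 76
Base→T→Q→B→L→W→Base: 9+7+17+24+23+22 = 102
Base→T→Q→B→W→L→Base: 9+7+17+3+23+13 = 72
Base→T→W→L→Q→B→Base: 9+13+23+11+17+19 = 92
Base→T→W→L→B→Q→Base: 9+13+23+24+17+2 = 88
… (46 more)
Base→T→B→W→L→Q→Base: 9+10+3+23+11+2 = 58  ← best
The minimum is 58.
One optimal route: Base → T → B → W → L → Q → Base (or its reverse).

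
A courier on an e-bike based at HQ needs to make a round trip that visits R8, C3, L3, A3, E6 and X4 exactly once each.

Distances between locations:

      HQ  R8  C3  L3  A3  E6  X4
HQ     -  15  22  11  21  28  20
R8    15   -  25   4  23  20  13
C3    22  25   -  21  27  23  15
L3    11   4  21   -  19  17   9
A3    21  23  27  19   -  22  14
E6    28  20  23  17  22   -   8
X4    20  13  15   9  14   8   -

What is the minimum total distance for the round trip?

Minimum total distance: 105.

HQ→R8→C3→L3→A3→E6→X4→HQ: 15+25+21+19+22+8+20 = 130
HQ→R8→C3→L3→A3→X4→E6→HQ: 15+25+21+19+14+8+28 = 130
HQ→R8→C3→L3→E6→A3→X4→HQ: 15+25+21+17+22+14+20 = 134
HQ→R8→C3→L3→E6→X4→A3→HQ: 15+25+21+17+8+14+21 = 121
HQ→R8→C3→L3→X4→A3→E6→HQ: 15+25+21+9+14+22+28 = 134
HQ→R8→C3→L3→X4→E6→A3→HQ: 15+25+21+9+8+22+21 = 121
HQ→R8→C3→A3→L3→E6→X4→HQ: 15+25+27+19+17+8+20 = 131
HQ→R8→C3→A3→L3→X4→E6→HQ: 15+25+27+19+9+8+28 = 131
… (352 more)
HQ→R8→L3→A3→E6→X4→C3→HQ: 15+4+19+22+8+15+22 = 105  ← best
The minimum is 105.
One optimal route: HQ → R8 → L3 → A3 → E6 → X4 → C3 → HQ (or its reverse).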